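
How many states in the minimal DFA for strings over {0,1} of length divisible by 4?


Track length mod 4: states 0..3, accept at 0
Minimal DFA: 4 states


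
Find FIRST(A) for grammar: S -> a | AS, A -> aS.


Per alternative of A: FIRST(aS) = {a}
FIRST(A) = {a}


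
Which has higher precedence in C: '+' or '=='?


'+' is additive (level 9); '==' is equality (level 6)
Higher level binds tighter
'+' has higher precedence than '=='


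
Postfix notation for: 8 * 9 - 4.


Left to right (same or higher precedence on left)
Postfix: 8 9 * 4 -


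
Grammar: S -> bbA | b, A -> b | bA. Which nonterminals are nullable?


A nonterminal is nullable iff some alternative derives ε (directly, or every symbol in it is nullable)
Nullable: {}


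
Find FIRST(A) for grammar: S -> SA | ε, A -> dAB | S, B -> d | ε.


Per alternative of A: FIRST(dAB) = {d}; FIRST(S) = {d, ε}
FIRST(A) = {d, ε}


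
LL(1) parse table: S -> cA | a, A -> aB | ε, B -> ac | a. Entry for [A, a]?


For [A, a]: 'a' ∈ FIRST(aB)
Entry: A -> aB


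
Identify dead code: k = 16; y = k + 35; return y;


k is read by y's definition; y is returned
No dead code


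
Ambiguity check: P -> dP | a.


right-linear, alternatives start with distinct terminals 'd' vs 'a': unique leftmost derivation
Unambiguous


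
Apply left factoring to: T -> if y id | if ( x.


Common prefix: 'if'
Factored: T -> if T', T' -> y id | ( x


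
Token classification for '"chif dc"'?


Pattern: double-quoted sequence
Type: STRING_LITERAL


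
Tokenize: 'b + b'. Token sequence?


Scan left to right, longest-match per lexeme
Tokens: ID(b), OP(+), ID(b)


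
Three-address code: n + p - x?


Break into single-operator statements:
t1 = n + p
t2 = t1 - x


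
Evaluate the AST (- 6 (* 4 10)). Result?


Evaluate inner: (* 4 10) = 40
Evaluate root: (- 6 40) = -34
Result: -34


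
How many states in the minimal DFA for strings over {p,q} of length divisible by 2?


Track length mod 2: states 0..1, accept at 0
Minimal DFA: 2 states


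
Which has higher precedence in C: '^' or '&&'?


'^' is bitwise XOR (level 4); '&&' is logical AND (level 2)
Higher level binds tighter
'^' has higher precedence than '&&'


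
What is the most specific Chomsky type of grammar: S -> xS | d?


Right-linear: every RHS is a terminal or a terminal followed by one nonterminal
Classification: Type 3 (Regular)


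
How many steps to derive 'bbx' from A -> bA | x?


Derivation: A => bA => bbA => bbx
Steps: 3


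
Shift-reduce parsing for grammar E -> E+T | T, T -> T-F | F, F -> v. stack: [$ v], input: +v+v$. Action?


'v' on top is the handle for F -> v
Action: reduce (F -> v)


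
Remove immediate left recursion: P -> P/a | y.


Left-recursive alternatives: P/a; non-recursive: y
Introduce P': P -> yP', P' -> /aP' | ε


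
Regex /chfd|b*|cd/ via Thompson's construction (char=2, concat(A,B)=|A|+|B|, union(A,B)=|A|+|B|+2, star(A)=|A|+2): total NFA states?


Syntax tree has 7 char leaf(s), 2 union(s), 1 star(s)
chars contribute 7×2 = 14; each union adds +2; each star adds +2
Total: 14 + 4 + 2 = 20 states


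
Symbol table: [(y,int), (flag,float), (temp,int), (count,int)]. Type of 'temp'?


Lookup 'temp' → type int


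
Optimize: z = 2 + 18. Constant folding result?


2 + 18 = 20 at compile time
Optimized: z = 20


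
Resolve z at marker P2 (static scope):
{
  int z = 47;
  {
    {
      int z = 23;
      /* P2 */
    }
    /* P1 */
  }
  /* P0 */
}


z declared in the same block as P2
z = 23


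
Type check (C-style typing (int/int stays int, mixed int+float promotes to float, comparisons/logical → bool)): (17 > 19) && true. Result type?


Operand types: bool && bool
Rule: logical operators take bool operands and yield bool
Result type: bool


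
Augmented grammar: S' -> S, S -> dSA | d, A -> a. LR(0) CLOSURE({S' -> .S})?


Start: S' -> .S
For each item with dot before a nonterminal B, add B -> .γ for every B-production
Closure: [S' -> .S, S -> .dSA, S -> .d]


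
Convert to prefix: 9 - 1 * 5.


'*' binds tighter: tree is (- 9 (* 1 5))
Prefix: - 9 * 1 5


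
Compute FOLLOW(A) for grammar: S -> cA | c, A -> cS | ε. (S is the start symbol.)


$ ∈ FOLLOW(S). For each A -> αBβ: add FIRST(β)\{ε} to FOLLOW(B); if β nullable, add FOLLOW(A).
FOLLOW(A) = {$}


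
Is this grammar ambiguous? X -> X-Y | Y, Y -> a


precedence layered via separate nonterminal Y: deterministic
Unambiguous


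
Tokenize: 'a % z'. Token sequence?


Scan left to right, longest-match per lexeme
Tokens: ID(a), OP(%), ID(z)


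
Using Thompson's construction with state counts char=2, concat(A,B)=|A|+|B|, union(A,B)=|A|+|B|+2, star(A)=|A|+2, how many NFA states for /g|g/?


Syntax tree has 2 char leaf(s), 1 union(s), 0 star(s)
chars contribute 2×2 = 4; each union adds +2; each star adds +2
Total: 4 + 2 + 0 = 6 states


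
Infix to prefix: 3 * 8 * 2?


left-to-right (same/higher precedence on left): tree is (* (* 3 8) 2)
Prefix: * * 3 8 2


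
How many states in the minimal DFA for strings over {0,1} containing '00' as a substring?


KMP-style automaton: 2 progress states + 1 absorbing accept = 3
Minimal DFA: 3 states


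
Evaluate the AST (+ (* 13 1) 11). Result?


Evaluate inner: (* 13 1) = 13
Evaluate root: (+ 13 11) = 24
Result: 24


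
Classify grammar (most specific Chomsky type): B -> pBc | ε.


Single nonterminal LHS, but p^n c^n is not regular
Classification: Type 2 (Context-Free)


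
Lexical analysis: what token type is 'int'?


Pattern: reserved word
Type: KEYWORD


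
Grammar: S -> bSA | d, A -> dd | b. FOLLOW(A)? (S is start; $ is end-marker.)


$ ∈ FOLLOW(S). For each A -> αBβ: add FIRST(β)\{ε} to FOLLOW(B); if β nullable, add FOLLOW(A).
FOLLOW(A) = {$, b, d}


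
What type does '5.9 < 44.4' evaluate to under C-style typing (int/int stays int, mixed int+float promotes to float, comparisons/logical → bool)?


Operand types: float < float
Rule: comparison yields bool
Result type: bool


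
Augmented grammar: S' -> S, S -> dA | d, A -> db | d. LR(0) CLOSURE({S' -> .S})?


Start: S' -> .S
For each item with dot before a nonterminal B, add B -> .γ for every B-production
Closure: [S' -> .S, S -> .dA, S -> .d]


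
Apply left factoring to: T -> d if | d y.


Common prefix: 'd'
Factored: T -> d T', T' -> if | y


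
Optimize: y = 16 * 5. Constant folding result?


16 * 5 = 80 at compile time
Optimized: y = 80


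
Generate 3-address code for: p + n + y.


Break into single-operator statements:
t1 = p + n
t2 = t1 + y


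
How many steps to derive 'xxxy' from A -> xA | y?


Derivation: A => xA => xxA => xxxA => xxxy
Steps: 4


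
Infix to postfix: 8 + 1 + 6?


Left to right (same or higher precedence on left)
Postfix: 8 1 + 6 +


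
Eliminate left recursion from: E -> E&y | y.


Left-recursive alternatives: E&y; non-recursive: y
Introduce E': E -> yE', E' -> &yE' | ε


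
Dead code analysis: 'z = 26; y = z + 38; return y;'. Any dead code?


z is read by y's definition; y is returned
No dead code


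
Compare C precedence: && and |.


'|' is bitwise OR (level 3); '&&' is logical AND (level 2)
Higher level binds tighter
'|' has higher precedence than '&&'


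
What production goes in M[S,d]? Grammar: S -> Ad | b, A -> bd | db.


For [S, d]: 'd' ∈ FIRST(Ad)
Entry: S -> Ad


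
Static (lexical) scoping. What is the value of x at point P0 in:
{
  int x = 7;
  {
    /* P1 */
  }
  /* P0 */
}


x declared in the same block as P0
x = 7


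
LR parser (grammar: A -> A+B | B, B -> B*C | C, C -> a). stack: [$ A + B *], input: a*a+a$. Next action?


no handle; shift 'a'
Action: shift


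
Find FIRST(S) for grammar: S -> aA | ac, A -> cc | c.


Per alternative of S: FIRST(aA) = {a}; FIRST(ac) = {a}
FIRST(S) = {a}


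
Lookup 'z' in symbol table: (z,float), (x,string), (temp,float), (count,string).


Lookup 'z' → type float


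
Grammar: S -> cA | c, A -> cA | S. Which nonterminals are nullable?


A nonterminal is nullable iff some alternative derives ε (directly, or every symbol in it is nullable)
Nullable: {}


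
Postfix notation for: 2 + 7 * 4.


* has higher precedence, evaluate 7*4 first
Postfix: 2 7 4 * +


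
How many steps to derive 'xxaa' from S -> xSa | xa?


Derivation: S => xSa => xxaa
Steps: 2


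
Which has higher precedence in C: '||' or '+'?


'+' is additive (level 9); '||' is logical OR (level 1)
Higher level binds tighter
'+' has higher precedence than '||'


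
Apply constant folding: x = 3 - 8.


3 - 8 = -5 at compile time
Optimized: x = -5


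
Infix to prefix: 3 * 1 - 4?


left-to-right (same/higher precedence on left): tree is (- (* 3 1) 4)
Prefix: - * 3 1 4


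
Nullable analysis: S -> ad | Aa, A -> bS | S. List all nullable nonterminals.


A nonterminal is nullable iff some alternative derives ε (directly, or every symbol in it is nullable)
Nullable: {}


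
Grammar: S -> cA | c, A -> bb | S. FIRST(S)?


Per alternative of S: FIRST(cA) = {c}; FIRST(c) = {c}
FIRST(S) = {c}


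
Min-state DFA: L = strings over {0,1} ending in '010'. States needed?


Track the longest suffix of input matching a prefix of '010': 4 classes (prefixes of length 0..3)
Minimal DFA: 4 states


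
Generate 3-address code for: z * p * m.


Break into single-operator statements:
t1 = z * p
t2 = t1 * m


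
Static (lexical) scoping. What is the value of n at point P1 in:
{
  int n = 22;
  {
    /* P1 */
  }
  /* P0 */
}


P1's block does not declare n; resolves to the enclosing declaration at depth 0
n = 22


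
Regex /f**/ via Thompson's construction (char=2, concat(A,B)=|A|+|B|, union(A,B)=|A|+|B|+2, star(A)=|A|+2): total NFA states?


Syntax tree has 1 char leaf(s), 0 union(s), 2 star(s)
chars contribute 1×2 = 2; each union adds +2; each star adds +2
Total: 2 + 0 + 4 = 6 states


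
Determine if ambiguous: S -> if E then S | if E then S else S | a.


dangling else: 'if E then if E then a else a' parses two ways
Ambiguous


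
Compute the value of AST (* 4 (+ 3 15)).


Evaluate inner: (+ 3 15) = 18
Evaluate root: (* 4 18) = 72
Result: 72


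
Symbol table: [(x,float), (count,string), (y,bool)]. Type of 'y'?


Lookup 'y' → type bool


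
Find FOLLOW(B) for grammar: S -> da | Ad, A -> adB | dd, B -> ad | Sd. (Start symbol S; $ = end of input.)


$ ∈ FOLLOW(S). For each A -> αBβ: add FIRST(β)\{ε} to FOLLOW(B); if β nullable, add FOLLOW(A).
FOLLOW(B) = {d}


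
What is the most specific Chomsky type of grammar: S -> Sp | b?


Left-linear: every RHS is a terminal or one nonterminal followed by a terminal
Classification: Type 3 (Regular)


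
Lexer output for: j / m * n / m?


Scan left to right, longest-match per lexeme
Tokens: ID(j), OP(/), ID(m), OP(*), ID(n), OP(/), ID(m)


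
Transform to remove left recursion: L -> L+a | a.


Left-recursive alternatives: L+a; non-recursive: a
Introduce L': L -> aL', L' -> +aL' | ε


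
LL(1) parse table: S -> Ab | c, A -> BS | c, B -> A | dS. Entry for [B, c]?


For [B, c]: 'c' ∈ FIRST(A)
Entry: B -> A


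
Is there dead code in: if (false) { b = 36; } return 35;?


condition is constant false, so the whole block is unreachable
Dead: 'if (false) { b = 36; }'


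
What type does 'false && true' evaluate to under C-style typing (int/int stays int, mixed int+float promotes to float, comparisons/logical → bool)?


Operand types: bool && bool
Rule: logical operators take bool operands and yield bool
Result type: bool


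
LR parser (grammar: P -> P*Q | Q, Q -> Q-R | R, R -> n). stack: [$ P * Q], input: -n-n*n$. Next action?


'-' can extend Q; shift to build Q -> Q-R
Action: shift


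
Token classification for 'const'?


Pattern: reserved word
Type: KEYWORD


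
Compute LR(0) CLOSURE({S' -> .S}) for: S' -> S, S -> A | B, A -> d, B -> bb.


Start: S' -> .S
For each item with dot before a nonterminal B, add B -> .γ for every B-production
Closure: [S' -> .S, S -> .A, S -> .B, A -> .d, B -> .bb]


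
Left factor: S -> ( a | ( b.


Common prefix: '('
Factored: S -> ( S', S' -> a | b


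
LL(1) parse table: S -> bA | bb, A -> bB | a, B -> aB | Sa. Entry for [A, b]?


For [A, b]: 'b' ∈ FIRST(bB)
Entry: A -> bB


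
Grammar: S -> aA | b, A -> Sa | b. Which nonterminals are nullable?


A nonterminal is nullable iff some alternative derives ε (directly, or every symbol in it is nullable)
Nullable: {}


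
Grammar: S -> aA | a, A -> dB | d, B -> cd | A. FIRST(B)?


Per alternative of B: FIRST(cd) = {c}; FIRST(A) = {d}
FIRST(B) = {c, d}


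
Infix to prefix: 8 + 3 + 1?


left-to-right (same/higher precedence on left): tree is (+ (+ 8 3) 1)
Prefix: + + 8 3 1


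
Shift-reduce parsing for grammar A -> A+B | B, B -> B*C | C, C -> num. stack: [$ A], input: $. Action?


start symbol A on stack, input exhausted
Action: accept


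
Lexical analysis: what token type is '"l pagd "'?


Pattern: double-quoted sequence
Type: STRING_LITERAL


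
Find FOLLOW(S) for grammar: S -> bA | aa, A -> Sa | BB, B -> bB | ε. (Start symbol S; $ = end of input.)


$ ∈ FOLLOW(S). For each A -> αBβ: add FIRST(β)\{ε} to FOLLOW(B); if β nullable, add FOLLOW(A).
FOLLOW(S) = {$, a}


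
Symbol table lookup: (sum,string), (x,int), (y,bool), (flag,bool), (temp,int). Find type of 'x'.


Lookup 'x' → type int


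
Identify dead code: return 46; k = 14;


statement follows a return and is unreachable
Dead: 'k = 14'


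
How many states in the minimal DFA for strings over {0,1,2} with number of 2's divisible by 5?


Track (count of 2) mod 5: states 0..4, accept at 0
Minimal DFA: 5 states


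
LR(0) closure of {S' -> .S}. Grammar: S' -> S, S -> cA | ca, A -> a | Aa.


Start: S' -> .S
For each item with dot before a nonterminal B, add B -> .γ for every B-production
Closure: [S' -> .S, S -> .cA, S -> .ca]


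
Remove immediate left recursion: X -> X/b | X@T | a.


Left-recursive alternatives: X/b, X@T; non-recursive: a
Introduce X': X -> aX', X' -> /bX' | @TX' | ε


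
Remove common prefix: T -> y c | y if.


Common prefix: 'y'
Factored: T -> y T', T' -> c | if


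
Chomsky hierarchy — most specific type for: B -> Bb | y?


Left-linear: every RHS is a terminal or one nonterminal followed by a terminal
Classification: Type 3 (Regular)


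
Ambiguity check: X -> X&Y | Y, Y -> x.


precedence layered via separate nonterminal Y: deterministic
Unambiguous


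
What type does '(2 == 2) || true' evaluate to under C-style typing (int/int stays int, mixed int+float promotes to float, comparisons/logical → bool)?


Operand types: bool || bool
Rule: logical operators take bool operands and yield bool
Result type: bool


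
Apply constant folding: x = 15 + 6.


15 + 6 = 21 at compile time
Optimized: x = 21


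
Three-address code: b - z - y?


Break into single-operator statements:
t1 = b - z
t2 = t1 - y


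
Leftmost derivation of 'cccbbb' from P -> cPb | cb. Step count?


Derivation: P => cPb => ccPbb => cccbbb
Steps: 3


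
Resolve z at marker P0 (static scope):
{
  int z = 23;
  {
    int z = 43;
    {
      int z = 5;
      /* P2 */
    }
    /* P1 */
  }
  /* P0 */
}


z declared in the same block as P0
z = 23


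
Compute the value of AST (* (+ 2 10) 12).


Evaluate inner: (+ 2 10) = 12
Evaluate root: (* 12 12) = 144
Result: 144


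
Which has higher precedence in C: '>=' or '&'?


'>=' is relational (level 7); '&' is bitwise AND (level 5)
Higher level binds tighter
'>=' has higher precedence than '&'


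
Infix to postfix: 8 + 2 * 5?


* has higher precedence, evaluate 2*5 first
Postfix: 8 2 5 * +


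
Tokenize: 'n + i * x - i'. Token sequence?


Scan left to right, longest-match per lexeme
Tokens: ID(n), OP(+), ID(i), OP(*), ID(x), OP(-), ID(i)


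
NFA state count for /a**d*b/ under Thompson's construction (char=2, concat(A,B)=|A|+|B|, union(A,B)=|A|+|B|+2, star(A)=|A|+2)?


Syntax tree has 3 char leaf(s), 0 union(s), 3 star(s)
chars contribute 3×2 = 6; each union adds +2; each star adds +2
Total: 6 + 0 + 6 = 12 states


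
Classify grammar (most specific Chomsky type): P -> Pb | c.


Left-linear: every RHS is a terminal or one nonterminal followed by a terminal
Classification: Type 3 (Regular)


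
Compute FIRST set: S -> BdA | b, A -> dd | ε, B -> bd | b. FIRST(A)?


Per alternative of A: FIRST(dd) = {d}; FIRST(ε) = {ε}
FIRST(A) = {d, ε}


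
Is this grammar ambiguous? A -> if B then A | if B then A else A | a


dangling else: 'if B then if B then a else a' parses two ways
Ambiguous


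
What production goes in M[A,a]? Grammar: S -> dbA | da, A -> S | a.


For [A, a]: 'a' ∈ FIRST(a)
Entry: A -> a


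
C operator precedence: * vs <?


'*' is multiplicative (level 10); '<' is relational (level 7)
Higher level binds tighter
'*' has higher precedence than '<'


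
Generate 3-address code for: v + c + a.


Break into single-operator statements:
t1 = v + c
t2 = t1 + a


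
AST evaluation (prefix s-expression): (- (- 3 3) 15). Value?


Evaluate inner: (- 3 3) = 0
Evaluate root: (- 0 15) = -15
Result: -15


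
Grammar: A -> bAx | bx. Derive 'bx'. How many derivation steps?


Derivation: A => bx
Steps: 1


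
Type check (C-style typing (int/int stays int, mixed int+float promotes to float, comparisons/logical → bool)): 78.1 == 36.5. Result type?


Operand types: float == float
Rule: comparison yields bool
Result type: bool


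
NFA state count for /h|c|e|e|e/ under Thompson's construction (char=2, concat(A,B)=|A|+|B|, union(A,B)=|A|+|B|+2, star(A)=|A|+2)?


Syntax tree has 5 char leaf(s), 4 union(s), 0 star(s)
chars contribute 5×2 = 10; each union adds +2; each star adds +2
Total: 10 + 8 + 0 = 18 states


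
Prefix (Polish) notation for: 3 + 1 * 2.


'*' binds tighter: tree is (+ 3 (* 1 2))
Prefix: + 3 * 1 2


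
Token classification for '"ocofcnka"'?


Pattern: double-quoted sequence
Type: STRING_LITERAL


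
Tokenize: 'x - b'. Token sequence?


Scan left to right, longest-match per lexeme
Tokens: ID(x), OP(-), ID(b)


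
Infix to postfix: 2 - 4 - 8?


Left to right (same or higher precedence on left)
Postfix: 2 4 - 8 -


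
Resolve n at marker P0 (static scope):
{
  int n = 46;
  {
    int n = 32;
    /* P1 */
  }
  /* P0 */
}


n declared in the same block as P0
n = 46


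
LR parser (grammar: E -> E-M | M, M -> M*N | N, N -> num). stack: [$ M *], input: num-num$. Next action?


no handle; shift 'num'
Action: shift


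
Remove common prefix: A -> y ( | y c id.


Common prefix: 'y'
Factored: A -> y A', A' -> ( | c id


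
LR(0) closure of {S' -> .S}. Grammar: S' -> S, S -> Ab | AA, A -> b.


Start: S' -> .S
For each item with dot before a nonterminal B, add B -> .γ for every B-production
Closure: [S' -> .S, S -> .Ab, S -> .AA, A -> .b]


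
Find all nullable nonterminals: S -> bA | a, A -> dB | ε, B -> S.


A nonterminal is nullable iff some alternative derives ε (directly, or every symbol in it is nullable)
Nullable: {A}


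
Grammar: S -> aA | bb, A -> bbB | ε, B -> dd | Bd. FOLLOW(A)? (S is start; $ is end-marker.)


$ ∈ FOLLOW(S). For each A -> αBβ: add FIRST(β)\{ε} to FOLLOW(B); if β nullable, add FOLLOW(A).
FOLLOW(A) = {$}


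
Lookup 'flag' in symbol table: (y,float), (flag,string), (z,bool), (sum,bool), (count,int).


Lookup 'flag' → type string


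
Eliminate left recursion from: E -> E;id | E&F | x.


Left-recursive alternatives: E;id, E&F; non-recursive: x
Introduce E': E -> xE', E' -> ;idE' | &FE' | ε


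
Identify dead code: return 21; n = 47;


statement follows a return and is unreachable
Dead: 'n = 47'


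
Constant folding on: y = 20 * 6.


20 * 6 = 120 at compile time
Optimized: y = 120


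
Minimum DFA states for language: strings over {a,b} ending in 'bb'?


Track the longest suffix of input matching a prefix of 'bb': 3 classes (prefixes of length 0..2)
Minimal DFA: 3 states


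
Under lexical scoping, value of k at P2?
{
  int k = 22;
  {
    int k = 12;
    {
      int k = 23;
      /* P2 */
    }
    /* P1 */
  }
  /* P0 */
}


k declared in the same block as P2
k = 23


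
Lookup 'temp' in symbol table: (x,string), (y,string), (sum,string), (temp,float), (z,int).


Lookup 'temp' → type float


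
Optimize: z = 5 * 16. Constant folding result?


5 * 16 = 80 at compile time
Optimized: z = 80


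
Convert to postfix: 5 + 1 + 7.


Left to right (same or higher precedence on left)
Postfix: 5 1 + 7 +


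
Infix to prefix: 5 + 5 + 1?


left-to-right (same/higher precedence on left): tree is (+ (+ 5 5) 1)
Prefix: + + 5 5 1


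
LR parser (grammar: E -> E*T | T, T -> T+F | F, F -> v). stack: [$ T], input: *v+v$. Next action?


lookahead ∉ {+} so T won't extend; reduce E -> T
Action: reduce (E -> T)


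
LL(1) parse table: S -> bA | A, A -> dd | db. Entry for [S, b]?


For [S, b]: 'b' ∈ FIRST(bA)
Entry: S -> bA


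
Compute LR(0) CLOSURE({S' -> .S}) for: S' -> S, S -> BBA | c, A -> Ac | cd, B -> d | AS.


Start: S' -> .S
For each item with dot before a nonterminal B, add B -> .γ for every B-production
Closure: [S' -> .S, S -> .BBA, S -> .c, B -> .d, B -> .AS, A -> .Ac, A -> .cd]


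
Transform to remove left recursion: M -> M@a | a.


Left-recursive alternatives: M@a; non-recursive: a
Introduce M': M -> aM', M' -> @aM' | ε


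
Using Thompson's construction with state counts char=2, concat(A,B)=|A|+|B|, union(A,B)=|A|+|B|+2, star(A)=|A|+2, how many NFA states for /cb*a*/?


Syntax tree has 3 char leaf(s), 0 union(s), 2 star(s)
chars contribute 3×2 = 6; each union adds +2; each star adds +2
Total: 6 + 0 + 4 = 10 states


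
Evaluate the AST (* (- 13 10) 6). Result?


Evaluate inner: (- 13 10) = 3
Evaluate root: (* 3 6) = 18
Result: 18


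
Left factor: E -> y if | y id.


Common prefix: 'y'
Factored: E -> y E', E' -> if | id


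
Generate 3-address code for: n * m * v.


Break into single-operator statements:
t1 = n * m
t2 = t1 * v


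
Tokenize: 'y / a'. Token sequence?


Scan left to right, longest-match per lexeme
Tokens: ID(y), OP(/), ID(a)


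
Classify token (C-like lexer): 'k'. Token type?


Pattern: letter/underscore followed by alphanumerics, not a keyword
Type: IDENTIFIER


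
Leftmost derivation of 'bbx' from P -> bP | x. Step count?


Derivation: P => bP => bbP => bbx
Steps: 3


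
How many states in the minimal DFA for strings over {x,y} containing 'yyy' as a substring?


KMP-style automaton: 3 progress states + 1 absorbing accept = 4
Minimal DFA: 4 states


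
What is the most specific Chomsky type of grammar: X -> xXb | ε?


Single nonterminal LHS, but x^n b^n is not regular
Classification: Type 2 (Context-Free)


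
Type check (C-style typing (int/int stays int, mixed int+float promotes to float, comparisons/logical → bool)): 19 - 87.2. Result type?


Operand types: int - float
Rule: mixed int/float promotes to float; int/int stays int
Result type: float


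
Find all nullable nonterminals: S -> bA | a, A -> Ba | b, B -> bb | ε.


A nonterminal is nullable iff some alternative derives ε (directly, or every symbol in it is nullable)
Nullable: {B}


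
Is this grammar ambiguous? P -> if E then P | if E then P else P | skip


dangling else: 'if E then if E then skip else skip' parses two ways
Ambiguous


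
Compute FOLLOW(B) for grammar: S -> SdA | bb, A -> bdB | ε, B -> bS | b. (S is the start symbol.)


$ ∈ FOLLOW(S). For each A -> αBβ: add FIRST(β)\{ε} to FOLLOW(B); if β nullable, add FOLLOW(A).
FOLLOW(B) = {$, d}


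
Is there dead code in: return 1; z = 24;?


statement follows a return and is unreachable
Dead: 'z = 24'


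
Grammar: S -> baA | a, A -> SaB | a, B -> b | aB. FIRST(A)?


Per alternative of A: FIRST(SaB) = {a, b}; FIRST(a) = {a}
FIRST(A) = {a, b}


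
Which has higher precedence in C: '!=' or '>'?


'>' is relational (level 7); '!=' is equality (level 6)
Higher level binds tighter
'>' has higher precedence than '!='


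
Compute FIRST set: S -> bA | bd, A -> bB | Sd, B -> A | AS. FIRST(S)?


Per alternative of S: FIRST(bA) = {b}; FIRST(bd) = {b}
FIRST(S) = {b}


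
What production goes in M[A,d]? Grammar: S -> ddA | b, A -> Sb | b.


For [A, d]: 'd' ∈ FIRST(Sb)
Entry: A -> Sb


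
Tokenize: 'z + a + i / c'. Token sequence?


Scan left to right, longest-match per lexeme
Tokens: ID(z), OP(+), ID(a), OP(+), ID(i), OP(/), ID(c)


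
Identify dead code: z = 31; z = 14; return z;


first assignment to z is overwritten before any read
Dead: 'z = 31'


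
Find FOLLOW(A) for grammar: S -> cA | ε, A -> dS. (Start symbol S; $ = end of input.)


$ ∈ FOLLOW(S). For each A -> αBβ: add FIRST(β)\{ε} to FOLLOW(B); if β nullable, add FOLLOW(A).
FOLLOW(A) = {$}


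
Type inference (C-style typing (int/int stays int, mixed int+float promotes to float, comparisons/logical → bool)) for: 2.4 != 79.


Operand types: float != int
Rule: comparison yields bool
Result type: bool


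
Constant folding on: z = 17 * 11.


17 * 11 = 187 at compile time
Optimized: z = 187


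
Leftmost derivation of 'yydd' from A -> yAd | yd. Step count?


Derivation: A => yAd => yydd
Steps: 2


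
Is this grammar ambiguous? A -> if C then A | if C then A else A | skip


dangling else: 'if C then if C then skip else skip' parses two ways
Ambiguous


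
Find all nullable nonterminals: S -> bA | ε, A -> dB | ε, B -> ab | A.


A nonterminal is nullable iff some alternative derives ε (directly, or every symbol in it is nullable)
Nullable: {A, B, S}


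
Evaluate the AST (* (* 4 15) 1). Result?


Evaluate inner: (* 4 15) = 60
Evaluate root: (* 60 1) = 60
Result: 60


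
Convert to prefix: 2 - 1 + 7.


left-to-right (same/higher precedence on left): tree is (+ (- 2 1) 7)
Prefix: + - 2 1 7


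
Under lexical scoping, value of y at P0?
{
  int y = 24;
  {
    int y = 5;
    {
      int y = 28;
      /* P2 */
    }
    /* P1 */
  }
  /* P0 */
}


y declared in the same block as P0
y = 24


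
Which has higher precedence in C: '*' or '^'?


'*' is multiplicative (level 10); '^' is bitwise XOR (level 4)
Higher level binds tighter
'*' has higher precedence than '^'


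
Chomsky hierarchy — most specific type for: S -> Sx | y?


Left-linear: every RHS is a terminal or one nonterminal followed by a terminal
Classification: Type 3 (Regular)


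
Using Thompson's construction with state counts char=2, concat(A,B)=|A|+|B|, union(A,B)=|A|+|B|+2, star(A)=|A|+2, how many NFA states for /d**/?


Syntax tree has 1 char leaf(s), 0 union(s), 2 star(s)
chars contribute 1×2 = 2; each union adds +2; each star adds +2
Total: 2 + 0 + 4 = 6 states


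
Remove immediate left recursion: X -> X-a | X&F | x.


Left-recursive alternatives: X-a, X&F; non-recursive: x
Introduce X': X -> xX', X' -> -aX' | &FX' | ε


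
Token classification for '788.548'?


Pattern: digits with a decimal point
Type: FLOAT_LITERAL


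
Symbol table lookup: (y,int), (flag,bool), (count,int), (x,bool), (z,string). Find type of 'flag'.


Lookup 'flag' → type bool


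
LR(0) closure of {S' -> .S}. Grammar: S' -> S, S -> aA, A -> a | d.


Start: S' -> .S
For each item with dot before a nonterminal B, add B -> .γ for every B-production
Closure: [S' -> .S, S -> .aA]


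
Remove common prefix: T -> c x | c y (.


Common prefix: 'c'
Factored: T -> c T', T' -> x | y (


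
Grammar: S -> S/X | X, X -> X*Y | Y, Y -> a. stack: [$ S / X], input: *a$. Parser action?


'*' can extend X; shift to build X -> X*Y
Action: shift


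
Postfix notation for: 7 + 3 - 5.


Left to right (same or higher precedence on left)
Postfix: 7 3 + 5 -


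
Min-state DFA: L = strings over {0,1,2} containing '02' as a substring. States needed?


KMP-style automaton: 2 progress states + 1 absorbing accept = 3
Minimal DFA: 3 states


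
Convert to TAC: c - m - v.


Break into single-operator statements:
t1 = c - m
t2 = t1 - v


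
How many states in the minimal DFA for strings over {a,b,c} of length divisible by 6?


Track length mod 6: states 0..5, accept at 0
Minimal DFA: 6 states


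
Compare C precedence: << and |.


'<<' is shift (level 8); '|' is bitwise OR (level 3)
Higher level binds tighter
'<<' has higher precedence than '|'


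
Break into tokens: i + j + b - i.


Scan left to right, longest-match per lexeme
Tokens: ID(i), OP(+), ID(j), OP(+), ID(b), OP(-), ID(i)


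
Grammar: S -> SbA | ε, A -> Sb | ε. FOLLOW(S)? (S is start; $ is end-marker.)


$ ∈ FOLLOW(S). For each A -> αBβ: add FIRST(β)\{ε} to FOLLOW(B); if β nullable, add FOLLOW(A).
FOLLOW(S) = {$, b}


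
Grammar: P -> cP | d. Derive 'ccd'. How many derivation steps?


Derivation: P => cP => ccP => ccd
Steps: 3


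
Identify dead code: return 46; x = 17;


statement follows a return and is unreachable
Dead: 'x = 17'


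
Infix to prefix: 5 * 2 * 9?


left-to-right (same/higher precedence on left): tree is (* (* 5 2) 9)
Prefix: * * 5 2 9


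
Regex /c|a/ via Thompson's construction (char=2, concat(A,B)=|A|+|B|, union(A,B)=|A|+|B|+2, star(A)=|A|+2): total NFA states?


Syntax tree has 2 char leaf(s), 1 union(s), 0 star(s)
chars contribute 2×2 = 4; each union adds +2; each star adds +2
Total: 4 + 2 + 0 = 6 states


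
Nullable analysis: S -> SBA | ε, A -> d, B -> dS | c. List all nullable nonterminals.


A nonterminal is nullable iff some alternative derives ε (directly, or every symbol in it is nullable)
Nullable: {S}


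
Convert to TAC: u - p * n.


Break into single-operator statements:
t1 = p * n
t2 = u - t1


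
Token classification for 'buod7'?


Pattern: letter/underscore followed by alphanumerics, not a keyword
Type: IDENTIFIER


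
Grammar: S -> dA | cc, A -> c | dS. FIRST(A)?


Per alternative of A: FIRST(c) = {c}; FIRST(dS) = {d}
FIRST(A) = {c, d}


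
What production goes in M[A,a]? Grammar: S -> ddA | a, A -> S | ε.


For [A, a]: 'a' ∈ FIRST(S)
Entry: A -> S


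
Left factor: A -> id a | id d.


Common prefix: 'id'
Factored: A -> id A', A' -> a | d


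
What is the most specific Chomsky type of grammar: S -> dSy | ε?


Single nonterminal LHS, but d^n y^n is not regular
Classification: Type 2 (Context-Free)


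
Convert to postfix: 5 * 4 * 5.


Left to right (same or higher precedence on left)
Postfix: 5 4 * 5 *


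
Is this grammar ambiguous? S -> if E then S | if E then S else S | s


dangling else: 'if E then if E then s else s' parses two ways
Ambiguous


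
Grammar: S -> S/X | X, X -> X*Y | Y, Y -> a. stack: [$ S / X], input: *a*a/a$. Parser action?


'*' can extend X; shift to build X -> X*Y
Action: shift


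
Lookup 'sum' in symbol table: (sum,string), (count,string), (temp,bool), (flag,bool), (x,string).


Lookup 'sum' → type string


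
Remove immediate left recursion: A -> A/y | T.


Left-recursive alternatives: A/y; non-recursive: T
Introduce A': A -> TA', A' -> /yA' | ε


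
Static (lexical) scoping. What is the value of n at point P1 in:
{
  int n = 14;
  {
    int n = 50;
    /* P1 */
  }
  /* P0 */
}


n declared in the same block as P1
n = 50


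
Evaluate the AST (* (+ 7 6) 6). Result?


Evaluate inner: (+ 7 6) = 13
Evaluate root: (* 13 6) = 78
Result: 78


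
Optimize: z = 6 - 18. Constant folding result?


6 - 18 = -12 at compile time
Optimized: z = -12


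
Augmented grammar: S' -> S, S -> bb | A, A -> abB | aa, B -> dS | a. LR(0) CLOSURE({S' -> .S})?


Start: S' -> .S
For each item with dot before a nonterminal B, add B -> .γ for every B-production
Closure: [S' -> .S, S -> .bb, S -> .A, A -> .abB, A -> .aa]


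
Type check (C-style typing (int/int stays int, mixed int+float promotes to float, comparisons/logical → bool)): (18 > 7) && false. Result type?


Operand types: bool && bool
Rule: logical operators take bool operands and yield bool
Result type: bool


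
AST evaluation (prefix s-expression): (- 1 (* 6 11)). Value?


Evaluate inner: (* 6 11) = 66
Evaluate root: (- 1 66) = -65
Result: -65


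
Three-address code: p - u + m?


Break into single-operator statements:
t1 = p - u
t2 = t1 + m


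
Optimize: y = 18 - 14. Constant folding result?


18 - 14 = 4 at compile time
Optimized: y = 4


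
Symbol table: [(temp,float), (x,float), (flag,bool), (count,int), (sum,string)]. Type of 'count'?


Lookup 'count' → type int


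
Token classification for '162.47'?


Pattern: digits with a decimal point
Type: FLOAT_LITERAL


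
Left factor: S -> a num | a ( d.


Common prefix: 'a'
Factored: S -> a S', S' -> num | ( d


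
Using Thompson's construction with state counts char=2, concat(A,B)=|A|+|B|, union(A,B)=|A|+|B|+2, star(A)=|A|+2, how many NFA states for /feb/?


Syntax tree has 3 char leaf(s), 0 union(s), 0 star(s)
chars contribute 3×2 = 6; each union adds +2; each star adds +2
Total: 6 + 0 + 0 = 6 states


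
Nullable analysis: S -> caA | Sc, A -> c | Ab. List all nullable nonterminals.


A nonterminal is nullable iff some alternative derives ε (directly, or every symbol in it is nullable)
Nullable: {}


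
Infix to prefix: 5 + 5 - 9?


left-to-right (same/higher precedence on left): tree is (- (+ 5 5) 9)
Prefix: - + 5 5 9


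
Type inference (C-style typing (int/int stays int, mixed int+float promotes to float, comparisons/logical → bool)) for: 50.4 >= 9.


Operand types: float >= int
Rule: comparison yields bool
Result type: bool


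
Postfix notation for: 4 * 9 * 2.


Left to right (same or higher precedence on left)
Postfix: 4 9 * 2 *


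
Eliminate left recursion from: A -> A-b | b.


Left-recursive alternatives: A-b; non-recursive: b
Introduce A': A -> bA', A' -> -bA' | ε


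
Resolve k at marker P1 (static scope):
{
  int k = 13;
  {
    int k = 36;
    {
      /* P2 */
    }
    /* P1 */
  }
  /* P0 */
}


k declared in the same block as P1
k = 36


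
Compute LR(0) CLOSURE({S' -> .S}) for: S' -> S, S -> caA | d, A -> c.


Start: S' -> .S
For each item with dot before a nonterminal B, add B -> .γ for every B-production
Closure: [S' -> .S, S -> .caA, S -> .d]


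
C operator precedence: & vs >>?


'>>' is shift (level 8); '&' is bitwise AND (level 5)
Higher level binds tighter
'>>' has higher precedence than '&'


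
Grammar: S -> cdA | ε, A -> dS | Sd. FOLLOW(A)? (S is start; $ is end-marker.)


$ ∈ FOLLOW(S). For each A -> αBβ: add FIRST(β)\{ε} to FOLLOW(B); if β nullable, add FOLLOW(A).
FOLLOW(A) = {$, d}


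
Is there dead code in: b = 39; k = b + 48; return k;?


b is read by k's definition; k is returned
No dead code


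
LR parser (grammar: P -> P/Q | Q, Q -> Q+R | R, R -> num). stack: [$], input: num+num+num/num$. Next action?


no handle on stack; shift 'num'
Action: shift


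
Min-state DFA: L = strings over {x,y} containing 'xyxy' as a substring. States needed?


KMP-style automaton: 4 progress states + 1 absorbing accept = 5
Minimal DFA: 5 states


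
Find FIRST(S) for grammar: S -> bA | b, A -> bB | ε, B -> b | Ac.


Per alternative of S: FIRST(bA) = {b}; FIRST(b) = {b}
FIRST(S) = {b}


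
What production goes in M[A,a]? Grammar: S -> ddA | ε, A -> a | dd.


For [A, a]: 'a' ∈ FIRST(a)
Entry: A -> a


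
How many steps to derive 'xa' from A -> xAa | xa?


Derivation: A => xa
Steps: 1


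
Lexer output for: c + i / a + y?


Scan left to right, longest-match per lexeme
Tokens: ID(c), OP(+), ID(i), OP(/), ID(a), OP(+), ID(y)


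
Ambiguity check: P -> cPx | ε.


balanced c^n…x^n: each string has a unique parse
Unambiguous


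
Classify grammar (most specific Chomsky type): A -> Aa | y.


Left-linear: every RHS is a terminal or one nonterminal followed by a terminal
Classification: Type 3 (Regular)


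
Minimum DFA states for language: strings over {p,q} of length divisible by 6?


Track length mod 6: states 0..5, accept at 0
Minimal DFA: 6 states


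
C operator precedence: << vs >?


'<<' is shift (level 8); '>' is relational (level 7)
Higher level binds tighter
'<<' has higher precedence than '>'


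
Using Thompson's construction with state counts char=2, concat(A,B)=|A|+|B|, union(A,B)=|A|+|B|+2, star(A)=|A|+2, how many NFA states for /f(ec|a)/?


Syntax tree has 4 char leaf(s), 1 union(s), 0 star(s)
chars contribute 4×2 = 8; each union adds +2; each star adds +2
Total: 8 + 2 + 0 = 10 states


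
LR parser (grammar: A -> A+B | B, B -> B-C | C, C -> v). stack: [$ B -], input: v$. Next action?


no handle; shift 'v'
Action: shift


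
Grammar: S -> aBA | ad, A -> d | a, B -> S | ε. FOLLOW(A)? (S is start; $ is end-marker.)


$ ∈ FOLLOW(S). For each A -> αBβ: add FIRST(β)\{ε} to FOLLOW(B); if β nullable, add FOLLOW(A).
FOLLOW(A) = {$, a, d}


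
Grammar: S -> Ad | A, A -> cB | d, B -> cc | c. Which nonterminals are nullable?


A nonterminal is nullable iff some alternative derives ε (directly, or every symbol in it is nullable)
Nullable: {}


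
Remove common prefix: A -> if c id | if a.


Common prefix: 'if'
Factored: A -> if A', A' -> c id | a


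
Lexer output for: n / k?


Scan left to right, longest-match per lexeme
Tokens: ID(n), OP(/), ID(k)


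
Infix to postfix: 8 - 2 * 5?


* has higher precedence, evaluate 2*5 first
Postfix: 8 2 5 * -


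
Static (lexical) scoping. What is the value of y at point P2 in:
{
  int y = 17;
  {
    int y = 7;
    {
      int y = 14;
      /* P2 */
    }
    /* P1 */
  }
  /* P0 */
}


y declared in the same block as P2
y = 14


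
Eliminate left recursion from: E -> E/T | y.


Left-recursive alternatives: E/T; non-recursive: y
Introduce E': E -> yE', E' -> /TE' | ε


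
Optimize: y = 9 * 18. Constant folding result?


9 * 18 = 162 at compile time
Optimized: y = 162


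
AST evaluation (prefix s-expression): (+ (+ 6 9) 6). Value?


Evaluate inner: (+ 6 9) = 15
Evaluate root: (+ 15 6) = 21
Result: 21


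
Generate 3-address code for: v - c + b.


Break into single-operator statements:
t1 = v - c
t2 = t1 + b


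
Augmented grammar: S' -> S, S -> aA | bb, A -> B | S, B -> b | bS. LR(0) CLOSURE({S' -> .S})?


Start: S' -> .S
For each item with dot before a nonterminal B, add B -> .γ for every B-production
Closure: [S' -> .S, S -> .aA, S -> .bb]


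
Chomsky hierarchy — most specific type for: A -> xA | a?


Right-linear: every RHS is a terminal or a terminal followed by one nonterminal
Classification: Type 3 (Regular)


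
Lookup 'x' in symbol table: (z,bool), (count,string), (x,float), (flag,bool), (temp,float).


Lookup 'x' → type float


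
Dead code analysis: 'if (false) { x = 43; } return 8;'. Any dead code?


condition is constant false, so the whole block is unreachable
Dead: 'if (false) { x = 43; }'
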